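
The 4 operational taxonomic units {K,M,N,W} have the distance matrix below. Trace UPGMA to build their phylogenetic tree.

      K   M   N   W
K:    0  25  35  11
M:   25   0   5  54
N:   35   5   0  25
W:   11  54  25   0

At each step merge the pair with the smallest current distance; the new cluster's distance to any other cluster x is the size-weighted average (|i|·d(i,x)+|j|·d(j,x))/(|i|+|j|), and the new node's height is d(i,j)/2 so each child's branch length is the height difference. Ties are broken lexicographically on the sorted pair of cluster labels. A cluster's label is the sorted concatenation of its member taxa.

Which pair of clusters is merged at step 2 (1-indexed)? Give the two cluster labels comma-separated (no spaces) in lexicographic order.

K,W

step 1: merge (M,N) at d=5; branch lengths M→5/2, N→5/2; new cluster MN
  updated: d(K,MN)=30, d(MN,W)=79/2
step 2: merge (K,W) at d=11; branch lengths K→11/2, W→11/2; new cluster KW
  updated: d(KW,MN)=139/4
step 3: merge (KW,MN) at d=139/4; branch lengths KW→95/8, MN→119/8; new cluster KMNW
final tree: ((K:11/2,W:11/2):95/8,(M:5/2,N:5/2):119/8)
total length: 171/4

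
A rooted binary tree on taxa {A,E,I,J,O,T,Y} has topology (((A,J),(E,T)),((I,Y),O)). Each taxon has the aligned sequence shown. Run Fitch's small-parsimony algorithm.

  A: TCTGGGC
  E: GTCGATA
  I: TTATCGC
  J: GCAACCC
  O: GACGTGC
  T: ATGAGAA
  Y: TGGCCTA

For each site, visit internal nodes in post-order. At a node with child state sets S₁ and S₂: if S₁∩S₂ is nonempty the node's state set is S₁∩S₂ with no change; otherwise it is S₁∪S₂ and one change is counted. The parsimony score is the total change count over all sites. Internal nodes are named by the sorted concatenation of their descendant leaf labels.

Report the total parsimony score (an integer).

site 0, node AJ: A={T} ∪ J={G} → {G,T} (+1)
site 0, node ET: E={G} ∪ T={A} → {A,G} (+1)
site 0, node AEJT: AJ={G,T} ∩ ET={A,G} → {G} (+0)
site 0, node IY: I={T} ∩ Y={T} → {T} (+0)
site 0, node IOY: IY={T} ∪ O={G} → {G,T} (+1)
site 0, node AEIJOTY: AEJT={G} ∩ IOY={G,T} → {G} (+0)
site 1, node AJ: A={C} ∩ J={C} → {C} (+0)
site 1, node ET: E={T} ∩ T={T} → {T} (+0)
site 1, node AEJT: AJ={C} ∪ ET={T} → {C,T} (+1)
site 1, node IY: I={T} ∪ Y={G} → {G,T} (+1)
site 1, node IOY: IY={G,T} ∪ O={A} → {A,G,T} (+1)
site 1, node AEIJOTY: AEJT={C,T} ∩ IOY={A,G,T} → {T} (+0)
site 2, node AJ: A={T} ∪ J={A} → {A,T} (+1)
site 2, node ET: E={C} ∪ T={G} → {C,G} (+1)
site 2, node AEJT: AJ={A,T} ∪ ET={C,G} → {A,C,G,T} (+1)
site 2, node IY: I={A} ∪ Y={G} → {A,G} (+1)
site 2, node IOY: IY={A,G} ∪ O={C} → {A,C,G} (+1)
site 2, node AEIJOTY: AEJT={A,C,G,T} ∩ IOY={A,C,G} → {A,C,G} (+0)
site 3, node AJ: A={G} ∪ J={A} → {A,G} (+1)
site 3, node ET: E={G} ∪ T={A} → {A,G} (+1)
site 3, node AEJT: AJ={A,G} ∩ ET={A,G} → {A,G} (+0)
site 3, node IY: I={T} ∪ Y={C} → {C,T} (+1)
site 3, node IOY: IY={C,T} ∪ O={G} → {C,G,T} (+1)
site 3, node AEIJOTY: AEJT={A,G} ∩ IOY={C,G,T} → {G} (+0)
site 4, node AJ: A={G} ∪ J={C} → {C,G} (+1)
site 4, node ET: E={A} ∪ T={G} → {A,G} (+1)
site 4, node AEJT: AJ={C,G} ∩ ET={A,G} → {G} (+0)
site 4, node IY: I={C} ∩ Y={C} → {C} (+0)
site 4, node IOY: IY={C} ∪ O={T} → {C,T} (+1)
site 4, node AEIJOTY: AEJT={G} ∪ IOY={C,T} → {C,G,T} (+1)
site 5, node AJ: A={G} ∪ J={C} → {C,G} (+1)
site 5, node ET: E={T} ∪ T={A} → {A,T} (+1)
site 5, node AEJT: AJ={C,G} ∪ ET={A,T} → {A,C,G,T} (+1)
site 5, node IY: I={G} ∪ Y={T} → {G,T} (+1)
site 5, node IOY: IY={G,T} ∩ O={G} → {G} (+0)
site 5, node AEIJOTY: AEJT={A,C,G,T} ∩ IOY={G} → {G} (+0)
site 6, node AJ: A={C} ∩ J={C} → {C} (+0)
site 6, node ET: E={A} ∩ T={A} → {A} (+0)
site 6, node AEJT: AJ={C} ∪ ET={A} → {A,C} (+1)
site 6, node IY: I={C} ∪ Y={A} → {A,C} (+1)
site 6, node IOY: IY={A,C} ∩ O={C} → {C} (+0)
site 6, node AEIJOTY: AEJT={A,C} ∩ IOY={C} → {C} (+0)
per-site changes: [3, 3, 5, 4, 4, 4, 2]; total = 25

25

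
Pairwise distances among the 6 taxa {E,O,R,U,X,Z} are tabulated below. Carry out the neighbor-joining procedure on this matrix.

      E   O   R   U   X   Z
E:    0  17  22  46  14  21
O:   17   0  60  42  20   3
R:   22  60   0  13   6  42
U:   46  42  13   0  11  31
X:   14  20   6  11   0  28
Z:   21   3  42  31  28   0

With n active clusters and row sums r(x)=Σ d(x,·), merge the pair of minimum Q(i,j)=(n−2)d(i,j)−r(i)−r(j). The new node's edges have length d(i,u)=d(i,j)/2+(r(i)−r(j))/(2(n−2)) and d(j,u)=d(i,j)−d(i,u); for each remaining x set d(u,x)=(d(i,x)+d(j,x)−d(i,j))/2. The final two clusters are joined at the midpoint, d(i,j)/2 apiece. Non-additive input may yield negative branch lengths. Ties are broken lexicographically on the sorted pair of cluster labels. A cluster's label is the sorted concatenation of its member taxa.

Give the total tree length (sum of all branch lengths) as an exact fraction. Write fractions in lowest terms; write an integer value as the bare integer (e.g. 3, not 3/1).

811/16

1. join O+Z (d=3, Q=-255) ⇒ OZ; edges |O|=29/8, |Z|=-5/8
  updated: d(E,OZ)=35/2, d(OZ,R)=99/2, d(OZ,U)=35, d(OZ,X)=45/2
2. join E+OZ (d=35/2, Q=-343/2) ⇒ EOZ; edges |E|=55/12, |OZ|=155/12
  updated: d(EOZ,R)=27, d(EOZ,U)=127/4, d(EOZ,X)=19/2
3. join EOZ+X (d=19/2, Q=-303/4) ⇒ EOXZ; edges |EOZ|=243/16, |X|=-91/16
  updated: d(EOXZ,R)=47/4, d(EOXZ,U)=133/8
4. join EOXZ+R (d=47/4, Q=-331/8) ⇒ EORXZ; edges |EOXZ|=123/16, |R|=65/16
  updated: d(EORXZ,U)=143/16
5. join EORXZ+U (d=143/16) ⇒ EORUXZ; edges |EORXZ|=143/32, |U|=143/32
final tree: ((((E:55/12,(O:29/8,Z:-5/8):155/12):243/16,X:-91/16):123/16,R:65/16):143/32,U:143/32)
total length: 811/16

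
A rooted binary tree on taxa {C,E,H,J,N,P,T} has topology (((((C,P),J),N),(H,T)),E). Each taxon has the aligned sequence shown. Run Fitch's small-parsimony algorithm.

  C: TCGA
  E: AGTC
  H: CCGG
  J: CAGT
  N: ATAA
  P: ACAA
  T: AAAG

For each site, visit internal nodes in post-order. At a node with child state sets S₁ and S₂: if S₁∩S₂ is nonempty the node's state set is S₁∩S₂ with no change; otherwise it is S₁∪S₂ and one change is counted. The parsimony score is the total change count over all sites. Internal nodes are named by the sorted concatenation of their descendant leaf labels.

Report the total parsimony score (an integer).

14

CP@0: {T} ∪ {A} = {A,T} (union, +1)
CJP@0: {A,T} ∪ {C} = {A,C,T} (union, +1)
CJNP@0: {A,C,T} ∩ {A} = {A} (intersection, +0)
HT@0: {C} ∪ {A} = {A,C} (union, +1)
CHJNPT@0: {A} ∩ {A,C} = {A} (intersection, +0)
CEHJNPT@0: {A} ∩ {A} = {A} (intersection, +0)
CP@1: {C} ∩ {C} = {C} (intersection, +0)
CJP@1: {C} ∪ {A} = {A,C} (union, +1)
CJNP@1: {A,C} ∪ {T} = {A,C,T} (union, +1)
HT@1: {C} ∪ {A} = {A,C} (union, +1)
CHJNPT@1: {A,C,T} ∩ {A,C} = {A,C} (intersection, +0)
CEHJNPT@1: {A,C} ∪ {G} = {A,C,G} (union, +1)
CP@2: {G} ∪ {A} = {A,G} (union, +1)
CJP@2: {A,G} ∩ {G} = {G} (intersection, +0)
CJNP@2: {G} ∪ {A} = {A,G} (union, +1)
HT@2: {G} ∪ {A} = {A,G} (union, +1)
CHJNPT@2: {A,G} ∩ {A,G} = {A,G} (intersection, +0)
CEHJNPT@2: {A,G} ∪ {T} = {A,G,T} (union, +1)
CP@3: {A} ∩ {A} = {A} (intersection, +0)
CJP@3: {A} ∪ {T} = {A,T} (union, +1)
CJNP@3: {A,T} ∩ {A} = {A} (intersection, +0)
HT@3: {G} ∩ {G} = {G} (intersection, +0)
CHJNPT@3: {A} ∪ {G} = {A,G} (union, +1)
CEHJNPT@3: {A,G} ∪ {C} = {A,C,G} (union, +1)
per-site changes: [3, 4, 4, 3]; total = 14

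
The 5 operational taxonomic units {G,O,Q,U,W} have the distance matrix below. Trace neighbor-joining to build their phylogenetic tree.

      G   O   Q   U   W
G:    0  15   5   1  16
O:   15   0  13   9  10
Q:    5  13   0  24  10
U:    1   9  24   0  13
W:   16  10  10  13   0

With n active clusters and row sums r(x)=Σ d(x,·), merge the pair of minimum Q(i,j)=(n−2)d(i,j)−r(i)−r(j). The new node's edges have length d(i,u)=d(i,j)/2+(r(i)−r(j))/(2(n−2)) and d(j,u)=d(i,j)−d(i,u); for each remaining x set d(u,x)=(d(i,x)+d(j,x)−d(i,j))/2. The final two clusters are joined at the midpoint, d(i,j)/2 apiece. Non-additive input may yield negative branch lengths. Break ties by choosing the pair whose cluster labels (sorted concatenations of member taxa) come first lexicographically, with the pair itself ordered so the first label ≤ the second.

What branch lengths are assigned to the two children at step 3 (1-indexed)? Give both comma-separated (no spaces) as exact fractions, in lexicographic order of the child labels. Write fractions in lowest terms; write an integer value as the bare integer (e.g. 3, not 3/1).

2,23/4

step 1: merge (G,U) at d=1, Q=-81; branch lengths G→-7/6, U→13/6; new cluster GU
  updated: d(GU,O)=23/2, d(GU,Q)=14, d(GU,W)=14
step 2: merge (GU,O) at d=23/2, Q=-51; branch lengths GU→7, O→9/2; new cluster GOU
  updated: d(GOU,Q)=31/4, d(GOU,W)=25/4
step 3: merge (GOU,Q) at d=31/4, Q=-24; branch lengths GOU→2, Q→23/4; new cluster GOQU
  updated: d(GOQU,W)=17/4
step 4: merge (GOQU,W) at d=17/4; branch lengths GOQU→17/8, W→17/8; new cluster GOQUW
final tree: ((((G:-7/6,U:13/6):7,O:9/2):2,Q:23/4):17/8,W:17/8)
total length: 49/2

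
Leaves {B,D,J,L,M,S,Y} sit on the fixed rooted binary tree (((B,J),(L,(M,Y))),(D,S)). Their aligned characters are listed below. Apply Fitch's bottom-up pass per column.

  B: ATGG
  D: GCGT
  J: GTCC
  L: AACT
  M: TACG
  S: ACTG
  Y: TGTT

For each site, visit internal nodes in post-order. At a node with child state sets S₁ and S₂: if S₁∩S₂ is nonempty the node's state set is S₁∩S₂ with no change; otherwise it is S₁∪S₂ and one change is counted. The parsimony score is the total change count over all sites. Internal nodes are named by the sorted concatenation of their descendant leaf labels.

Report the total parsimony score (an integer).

14

site 0, node BJ: B={A} ∪ J={G} → {A,G} (+1)
site 0, node MY: M={T} ∩ Y={T} → {T} (+0)
site 0, node LMY: L={A} ∪ MY={T} → {A,T} (+1)
site 0, node BJLMY: BJ={A,G} ∩ LMY={A,T} → {A} (+0)
site 0, node DS: D={G} ∪ S={A} → {A,G} (+1)
site 0, node BDJLMSY: BJLMY={A} ∩ DS={A,G} → {A} (+0)
site 1, node BJ: B={T} ∩ J={T} → {T} (+0)
site 1, node MY: M={A} ∪ Y={G} → {A,G} (+1)
site 1, node LMY: L={A} ∩ MY={A,G} → {A} (+0)
site 1, node BJLMY: BJ={T} ∪ LMY={A} → {A,T} (+1)
site 1, node DS: D={C} ∩ S={C} → {C} (+0)
site 1, node BDJLMSY: BJLMY={A,T} ∪ DS={C} → {A,C,T} (+1)
site 2, node BJ: B={G} ∪ J={C} → {C,G} (+1)
site 2, node MY: M={C} ∪ Y={T} → {C,T} (+1)
site 2, node LMY: L={C} ∩ MY={C,T} → {C} (+0)
site 2, node BJLMY: BJ={C,G} ∩ LMY={C} → {C} (+0)
site 2, node DS: D={G} ∪ S={T} → {G,T} (+1)
site 2, node BDJLMSY: BJLMY={C} ∪ DS={G,T} → {C,G,T} (+1)
site 3, node BJ: B={G} ∪ J={C} → {C,G} (+1)
site 3, node MY: M={G} ∪ Y={T} → {G,T} (+1)
site 3, node LMY: L={T} ∩ MY={G,T} → {T} (+0)
site 3, node BJLMY: BJ={C,G} ∪ LMY={T} → {C,G,T} (+1)
site 3, node DS: D={T} ∪ S={G} → {G,T} (+1)
site 3, node BDJLMSY: BJLMY={C,G,T} ∩ DS={G,T} → {G,T} (+0)
per-site changes: [3, 3, 4, 4]; total = 14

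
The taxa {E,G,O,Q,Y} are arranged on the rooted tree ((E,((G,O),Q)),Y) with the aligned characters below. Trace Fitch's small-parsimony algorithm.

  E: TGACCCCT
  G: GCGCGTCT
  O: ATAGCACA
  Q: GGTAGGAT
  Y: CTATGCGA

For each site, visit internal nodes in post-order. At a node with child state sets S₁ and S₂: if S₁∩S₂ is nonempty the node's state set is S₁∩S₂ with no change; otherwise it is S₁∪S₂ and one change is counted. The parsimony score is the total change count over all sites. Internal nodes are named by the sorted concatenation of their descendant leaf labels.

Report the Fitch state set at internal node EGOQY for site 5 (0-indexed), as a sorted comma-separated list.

site 0, node GO: G={G} ∪ O={A} → {A,G} (+1)
site 0, node GOQ: GO={A,G} ∩ Q={G} → {G} (+0)
site 0, node EGOQ: E={T} ∪ GOQ={G} → {G,T} (+1)
site 0, node EGOQY: EGOQ={G,T} ∪ Y={C} → {C,G,T} (+1)
site 1, node GO: G={C} ∪ O={T} → {C,T} (+1)
site 1, node GOQ: GO={C,T} ∪ Q={G} → {C,G,T} (+1)
site 1, node EGOQ: E={G} ∩ GOQ={C,G,T} → {G} (+0)
site 1, node EGOQY: EGOQ={G} ∪ Y={T} → {G,T} (+1)
site 2, node GO: G={G} ∪ O={A} → {A,G} (+1)
site 2, node GOQ: GO={A,G} ∪ Q={T} → {A,G,T} (+1)
site 2, node EGOQ: E={A} ∩ GOQ={A,G,T} → {A} (+0)
site 2, node EGOQY: EGOQ={A} ∩ Y={A} → {A} (+0)
site 3, node GO: G={C} ∪ O={G} → {C,G} (+1)
site 3, node GOQ: GO={C,G} ∪ Q={A} → {A,C,G} (+1)
site 3, node EGOQ: E={C} ∩ GOQ={A,C,G} → {C} (+0)
site 3, node EGOQY: EGOQ={C} ∪ Y={T} → {C,T} (+1)
site 4, node GO: G={G} ∪ O={C} → {C,G} (+1)
site 4, node GOQ: GO={C,G} ∩ Q={G} → {G} (+0)
site 4, node EGOQ: E={C} ∪ GOQ={G} → {C,G} (+1)
site 4, node EGOQY: EGOQ={C,G} ∩ Y={G} → {G} (+0)
site 5, node GO: G={T} ∪ O={A} → {A,T} (+1)
site 5, node GOQ: GO={A,T} ∪ Q={G} → {A,G,T} (+1)
site 5, node EGOQ: E={C} ∪ GOQ={A,G,T} → {A,C,G,T} (+1)
site 5, node EGOQY: EGOQ={A,C,G,T} ∩ Y={C} → {C} (+0)
site 6, node GO: G={C} ∩ O={C} → {C} (+0)
site 6, node GOQ: GO={C} ∪ Q={A} → {A,C} (+1)
site 6, node EGOQ: E={C} ∩ GOQ={A,C} → {C} (+0)
site 6, node EGOQY: EGOQ={C} ∪ Y={G} → {C,G} (+1)
site 7, node GO: G={T} ∪ O={A} → {A,T} (+1)
site 7, node GOQ: GO={A,T} ∩ Q={T} → {T} (+0)
site 7, node EGOQ: E={T} ∩ GOQ={T} → {T} (+0)
site 7, node EGOQY: EGOQ={T} ∪ Y={A} → {A,T} (+1)
per-site changes: [3, 3, 2, 3, 2, 3, 2, 2]; total = 20

C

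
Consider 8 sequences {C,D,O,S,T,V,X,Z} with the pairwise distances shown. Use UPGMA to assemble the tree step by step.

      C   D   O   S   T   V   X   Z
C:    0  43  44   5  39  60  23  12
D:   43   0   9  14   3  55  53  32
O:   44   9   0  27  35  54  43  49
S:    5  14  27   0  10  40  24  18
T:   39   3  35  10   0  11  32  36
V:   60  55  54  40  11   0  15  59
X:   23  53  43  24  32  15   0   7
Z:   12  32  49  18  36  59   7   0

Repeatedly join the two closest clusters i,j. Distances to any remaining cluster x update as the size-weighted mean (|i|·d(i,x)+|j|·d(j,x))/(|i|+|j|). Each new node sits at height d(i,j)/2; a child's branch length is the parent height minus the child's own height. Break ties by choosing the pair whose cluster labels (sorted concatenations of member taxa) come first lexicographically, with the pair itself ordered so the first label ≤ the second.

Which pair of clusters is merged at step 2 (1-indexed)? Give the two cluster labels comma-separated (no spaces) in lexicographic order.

C,S

step 1: merge (D,T) at d=3; branch lengths D→3/2, T→3/2; new cluster DT
  updated: d(C,DT)=41, d(DT,O)=22, d(DT,S)=12, d(DT,V)=33, d(DT,X)=85/2, d(DT,Z)=34
step 2: merge (C,S) at d=5; branch lengths C→5/2, S→5/2; new cluster CS
  updated: d(CS,DT)=53/2, d(CS,O)=71/2, d(CS,V)=50, d(CS,X)=47/2, d(CS,Z)=15
step 3: merge (X,Z) at d=7; branch lengths X→7/2, Z→7/2; new cluster XZ
  updated: d(CS,XZ)=77/4, d(DT,XZ)=153/4, d(O,XZ)=46, d(V,XZ)=37
step 4: merge (CS,XZ) at d=77/4; branch lengths CS→57/8, XZ→49/8; new cluster CSXZ
  updated: d(CSXZ,DT)=259/8, d(CSXZ,O)=163/4, d(CSXZ,V)=87/2
step 5: merge (DT,O) at d=22; branch lengths DT→19/2, O→11; new cluster DOT
  updated: d(CSXZ,DOT)=211/6, d(DOT,V)=40
step 6: merge (CSXZ,DOT) at d=211/6; branch lengths CSXZ→191/24, DOT→79/12; new cluster CDOSTXZ
  updated: d(CDOSTXZ,V)=42
step 7: merge (CDOSTXZ,V) at d=42; branch lengths CDOSTXZ→41/12, V→21; new cluster CDOSTVXZ
final tree: ((((C:5/2,S:5/2):57/8,(X:7/2,Z:7/2):49/8):191/24,((D:3/2,T:3/2):19/2,O:11):79/12):41/12,V:21)
total length: 2105/24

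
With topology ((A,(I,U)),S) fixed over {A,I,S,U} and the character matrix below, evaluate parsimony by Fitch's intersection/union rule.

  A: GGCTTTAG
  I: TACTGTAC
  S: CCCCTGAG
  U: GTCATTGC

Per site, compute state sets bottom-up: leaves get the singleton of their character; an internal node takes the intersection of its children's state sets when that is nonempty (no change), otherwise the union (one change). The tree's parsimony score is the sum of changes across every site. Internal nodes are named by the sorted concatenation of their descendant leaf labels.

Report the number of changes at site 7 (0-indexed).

IU@0: {T} ∪ {G} = {G,T} (union, +1)
AIU@0: {G} ∩ {G,T} = {G} (intersection, +0)
AISU@0: {G} ∪ {C} = {C,G} (union, +1)
IU@1: {A} ∪ {T} = {A,T} (union, +1)
AIU@1: {G} ∪ {A,T} = {A,G,T} (union, +1)
AISU@1: {A,G,T} ∪ {C} = {A,C,G,T} (union, +1)
IU@2: {C} ∩ {C} = {C} (intersection, +0)
AIU@2: {C} ∩ {C} = {C} (intersection, +0)
AISU@2: {C} ∩ {C} = {C} (intersection, +0)
IU@3: {T} ∪ {A} = {A,T} (union, +1)
AIU@3: {T} ∩ {A,T} = {T} (intersection, +0)
AISU@3: {T} ∪ {C} = {C,T} (union, +1)
IU@4: {G} ∪ {T} = {G,T} (union, +1)
AIU@4: {T} ∩ {G,T} = {T} (intersection, +0)
AISU@4: {T} ∩ {T} = {T} (intersection, +0)
IU@5: {T} ∩ {T} = {T} (intersection, +0)
AIU@5: {T} ∩ {T} = {T} (intersection, +0)
AISU@5: {T} ∪ {G} = {G,T} (union, +1)
IU@6: {A} ∪ {G} = {A,G} (union, +1)
AIU@6: {A} ∩ {A,G} = {A} (intersection, +0)
AISU@6: {A} ∩ {A} = {A} (intersection, +0)
IU@7: {C} ∩ {C} = {C} (intersection, +0)
AIU@7: {G} ∪ {C} = {C,G} (union, +1)
AISU@7: {C,G} ∩ {G} = {G} (intersection, +0)
per-site changes: [2, 3, 0, 2, 1, 1, 1, 1]; total = 11

1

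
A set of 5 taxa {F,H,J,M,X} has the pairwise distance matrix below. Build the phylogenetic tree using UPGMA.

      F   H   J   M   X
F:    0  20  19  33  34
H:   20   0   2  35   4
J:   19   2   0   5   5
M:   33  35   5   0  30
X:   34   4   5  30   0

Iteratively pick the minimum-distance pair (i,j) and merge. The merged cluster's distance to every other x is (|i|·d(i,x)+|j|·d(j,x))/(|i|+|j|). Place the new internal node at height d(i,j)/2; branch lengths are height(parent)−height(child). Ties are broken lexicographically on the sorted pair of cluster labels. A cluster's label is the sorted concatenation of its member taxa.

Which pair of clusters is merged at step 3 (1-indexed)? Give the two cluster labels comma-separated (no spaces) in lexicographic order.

HJX,M

step 1: merge (H,J) at d=2; branch lengths H→1, J→1; new cluster HJ
  updated: d(F,HJ)=39/2, d(HJ,M)=20, d(HJ,X)=9/2
step 2: merge (HJ,X) at d=9/2; branch lengths HJ→5/4, X→9/4; new cluster HJX
  updated: d(F,HJX)=73/3, d(HJX,M)=70/3
step 3: merge (HJX,M) at d=70/3; branch lengths HJX→113/12, M→35/3; new cluster HJMX
  updated: d(F,HJMX)=53/2
step 4: merge (F,HJMX) at d=53/2; branch lengths F→53/4, HJMX→19/12; new cluster FHJMX
final tree: (F:53/4,(((H:1,J:1):5/4,X:9/4):113/12,M:35/3):19/12)
total length: 497/12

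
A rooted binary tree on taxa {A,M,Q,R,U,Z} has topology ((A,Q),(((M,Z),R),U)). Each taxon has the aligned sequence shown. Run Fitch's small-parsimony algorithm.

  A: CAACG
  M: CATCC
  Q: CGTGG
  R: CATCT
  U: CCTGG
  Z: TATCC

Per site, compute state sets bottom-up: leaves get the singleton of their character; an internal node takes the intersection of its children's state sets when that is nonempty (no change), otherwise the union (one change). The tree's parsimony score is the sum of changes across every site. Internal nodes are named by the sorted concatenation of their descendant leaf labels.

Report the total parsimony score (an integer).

AQ@0: {C} ∩ {C} = {C} (intersection, +0)
MZ@0: {C} ∪ {T} = {C,T} (union, +1)
MRZ@0: {C,T} ∩ {C} = {C} (intersection, +0)
MRUZ@0: {C} ∩ {C} = {C} (intersection, +0)
AMQRUZ@0: {C} ∩ {C} = {C} (intersection, +0)
AQ@1: {A} ∪ {G} = {A,G} (union, +1)
MZ@1: {A} ∩ {A} = {A} (intersection, +0)
MRZ@1: {A} ∩ {A} = {A} (intersection, +0)
MRUZ@1: {A} ∪ {C} = {A,C} (union, +1)
AMQRUZ@1: {A,G} ∩ {A,C} = {A} (intersection, +0)
AQ@2: {A} ∪ {T} = {A,T} (union, +1)
MZ@2: {T} ∩ {T} = {T} (intersection, +0)
MRZ@2: {T} ∩ {T} = {T} (intersection, +0)
MRUZ@2: {T} ∩ {T} = {T} (intersection, +0)
AMQRUZ@2: {A,T} ∩ {T} = {T} (intersection, +0)
AQ@3: {C} ∪ {G} = {C,G} (union, +1)
MZ@3: {C} ∩ {C} = {C} (intersection, +0)
MRZ@3: {C} ∩ {C} = {C} (intersection, +0)
MRUZ@3: {C} ∪ {G} = {C,G} (union, +1)
AMQRUZ@3: {C,G} ∩ {C,G} = {C,G} (intersection, +0)
AQ@4: {G} ∩ {G} = {G} (intersection, +0)
MZ@4: {C} ∩ {C} = {C} (intersection, +0)
MRZ@4: {C} ∪ {T} = {C,T} (union, +1)
MRUZ@4: {C,T} ∪ {G} = {C,G,T} (union, +1)
AMQRUZ@4: {G} ∩ {C,G,T} = {G} (intersection, +0)
per-site changes: [1, 2, 1, 2, 2]; total = 8

8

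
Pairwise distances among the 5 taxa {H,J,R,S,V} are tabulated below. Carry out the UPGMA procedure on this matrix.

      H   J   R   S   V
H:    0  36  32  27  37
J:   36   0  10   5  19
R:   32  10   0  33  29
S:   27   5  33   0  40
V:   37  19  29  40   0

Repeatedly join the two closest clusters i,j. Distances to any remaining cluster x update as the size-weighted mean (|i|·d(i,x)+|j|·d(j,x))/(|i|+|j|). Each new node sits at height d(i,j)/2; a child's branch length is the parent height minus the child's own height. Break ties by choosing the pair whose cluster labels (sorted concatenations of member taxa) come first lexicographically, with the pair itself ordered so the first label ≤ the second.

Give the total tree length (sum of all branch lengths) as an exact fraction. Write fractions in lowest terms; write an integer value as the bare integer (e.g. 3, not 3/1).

731/12

iteration 1: select J,S (d=5); attach at lengths (5/2, 5/2); label the merged cluster JS
  updated: d(H,JS)=63/2, d(JS,R)=43/2, d(JS,V)=59/2
iteration 2: select JS,R (d=43/2); attach at lengths (33/4, 43/4); label the merged cluster JRS
  updated: d(H,JRS)=95/3, d(JRS,V)=88/3
iteration 3: select JRS,V (d=88/3); attach at lengths (47/12, 44/3); label the merged cluster JRSV
  updated: d(H,JRSV)=33
iteration 4: select H,JRSV (d=33); attach at lengths (33/2, 11/6); label the merged cluster HJRSV
final tree: (H:33/2,(((J:5/2,S:5/2):33/4,R:43/4):47/12,V:44/3):11/6)
total length: 731/12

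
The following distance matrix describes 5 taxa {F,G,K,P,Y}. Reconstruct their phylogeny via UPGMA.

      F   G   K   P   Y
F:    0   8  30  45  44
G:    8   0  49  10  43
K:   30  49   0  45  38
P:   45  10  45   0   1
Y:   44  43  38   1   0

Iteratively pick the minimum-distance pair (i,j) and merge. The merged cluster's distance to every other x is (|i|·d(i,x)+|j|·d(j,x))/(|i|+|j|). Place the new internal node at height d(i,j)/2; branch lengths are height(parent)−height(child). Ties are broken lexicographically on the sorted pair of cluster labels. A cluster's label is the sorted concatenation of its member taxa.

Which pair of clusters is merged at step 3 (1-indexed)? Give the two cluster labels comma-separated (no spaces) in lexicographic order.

FG,PY

1. join P+Y (d=1) ⇒ PY; edges |P|=1/2, |Y|=1/2
  updated: d(F,PY)=89/2, d(G,PY)=53/2, d(K,PY)=83/2
2. join F+G (d=8) ⇒ FG; edges |F|=4, |G|=4
  updated: d(FG,K)=79/2, d(FG,PY)=71/2
3. join FG+PY (d=71/2) ⇒ FGPY; edges |FG|=55/4, |PY|=69/4
  updated: d(FGPY,K)=81/2
4. join FGPY+K (d=81/2) ⇒ FGKPY; edges |FGPY|=5/2, |K|=81/4
final tree: (((F:4,G:4):55/4,(P:1/2,Y:1/2):69/4):5/2,K:81/4)
total length: 251/4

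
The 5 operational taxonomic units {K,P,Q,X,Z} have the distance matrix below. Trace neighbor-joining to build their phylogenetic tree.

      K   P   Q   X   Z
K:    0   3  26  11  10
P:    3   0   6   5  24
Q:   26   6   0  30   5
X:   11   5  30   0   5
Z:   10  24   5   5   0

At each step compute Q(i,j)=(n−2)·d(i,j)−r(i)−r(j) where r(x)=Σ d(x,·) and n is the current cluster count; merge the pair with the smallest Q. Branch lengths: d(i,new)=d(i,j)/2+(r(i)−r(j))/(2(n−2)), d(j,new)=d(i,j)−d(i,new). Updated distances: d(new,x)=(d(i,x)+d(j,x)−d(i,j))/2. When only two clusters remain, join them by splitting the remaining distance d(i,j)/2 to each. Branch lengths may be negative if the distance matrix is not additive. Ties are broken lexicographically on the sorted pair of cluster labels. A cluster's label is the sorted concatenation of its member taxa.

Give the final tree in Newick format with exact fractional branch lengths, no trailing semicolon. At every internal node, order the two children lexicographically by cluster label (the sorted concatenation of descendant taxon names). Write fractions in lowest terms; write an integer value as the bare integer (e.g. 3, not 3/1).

1. join Q+Z (d=5, Q=-96) ⇒ QZ; edges |Q|=19/3, |Z|=-4/3
  updated: d(K,QZ)=31/2, d(P,QZ)=25/2, d(QZ,X)=15
2. join K+P (d=3, Q=-44) ⇒ KP; edges |K|=15/4, |P|=-3/4
  updated: d(KP,QZ)=25/2, d(KP,X)=13/2
3. join KP+QZ (d=25/2, Q=-34) ⇒ KPQZ; edges |KP|=2, |QZ|=21/2
  updated: d(KPQZ,X)=9/2
4. join KPQZ+X (d=9/2) ⇒ KPQXZ; edges |KPQZ|=9/4, |X|=9/4
final tree: (((K:15/4,P:-3/4):2,(Q:19/3,Z:-4/3):21/2):9/4,X:9/4)
total length: 25

(((K:15/4,P:-3/4):2,(Q:19/3,Z:-4/3):21/2):9/4,X:9/4)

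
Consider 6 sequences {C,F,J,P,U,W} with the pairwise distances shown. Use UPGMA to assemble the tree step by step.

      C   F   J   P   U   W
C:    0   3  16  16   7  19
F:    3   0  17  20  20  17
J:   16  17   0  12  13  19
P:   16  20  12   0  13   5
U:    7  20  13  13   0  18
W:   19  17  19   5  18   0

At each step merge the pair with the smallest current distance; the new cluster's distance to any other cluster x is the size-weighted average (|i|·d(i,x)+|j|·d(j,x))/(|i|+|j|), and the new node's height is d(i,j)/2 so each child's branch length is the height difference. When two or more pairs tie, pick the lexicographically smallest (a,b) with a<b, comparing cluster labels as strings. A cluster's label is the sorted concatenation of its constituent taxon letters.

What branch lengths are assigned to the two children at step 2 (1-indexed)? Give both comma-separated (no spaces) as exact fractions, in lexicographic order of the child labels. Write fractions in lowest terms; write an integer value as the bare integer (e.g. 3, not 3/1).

1. join C+F (d=3) ⇒ CF; edges |C|=3/2, |F|=3/2
  updated: d(CF,J)=33/2, d(CF,P)=18, d(CF,U)=27/2, d(CF,W)=18
2. join P+W (d=5) ⇒ PW; edges |P|=5/2, |W|=5/2
  updated: d(CF,PW)=18, d(J,PW)=31/2, d(PW,U)=31/2
3. join J+U (d=13) ⇒ JU; edges |J|=13/2, |U|=13/2
  updated: d(CF,JU)=15, d(JU,PW)=31/2
4. join CF+JU (d=15) ⇒ CFJU; edges |CF|=6, |JU|=1
  updated: d(CFJU,PW)=67/4
5. join CFJU+PW (d=67/4) ⇒ CFJPUW; edges |CFJU|=7/8, |PW|=47/8
final tree: (((C:3/2,F:3/2):6,(J:13/2,U:13/2):1):7/8,(P:5/2,W:5/2):47/8)
total length: 139/4

5/2,5/2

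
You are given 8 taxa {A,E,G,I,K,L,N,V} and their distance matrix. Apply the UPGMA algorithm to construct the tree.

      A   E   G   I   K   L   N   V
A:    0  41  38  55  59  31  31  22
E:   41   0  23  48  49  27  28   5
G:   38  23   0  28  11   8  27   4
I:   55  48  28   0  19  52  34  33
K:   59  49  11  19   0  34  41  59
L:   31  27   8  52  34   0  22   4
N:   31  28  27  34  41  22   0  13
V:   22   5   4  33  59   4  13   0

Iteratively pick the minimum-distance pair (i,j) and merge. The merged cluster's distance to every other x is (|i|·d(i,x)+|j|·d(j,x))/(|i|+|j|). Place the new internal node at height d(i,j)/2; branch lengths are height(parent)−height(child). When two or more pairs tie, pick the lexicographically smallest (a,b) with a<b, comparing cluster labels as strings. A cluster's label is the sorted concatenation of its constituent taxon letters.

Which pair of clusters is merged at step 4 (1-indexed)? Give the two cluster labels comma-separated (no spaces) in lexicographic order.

1. join G+V (d=4) ⇒ GV; edges |G|=2, |V|=2
  updated: d(A,GV)=30, d(E,GV)=14, d(GV,I)=61/2, d(GV,K)=35, d(GV,L)=6, d(GV,N)=20
2. join GV+L (d=6) ⇒ GLV; edges |GV|=1, |L|=3
  updated: d(A,GLV)=91/3, d(E,GLV)=55/3, d(GLV,I)=113/3, d(GLV,K)=104/3, d(GLV,N)=62/3
3. join E+GLV (d=55/3) ⇒ EGLV; edges |E|=55/6, |GLV|=37/6
  updated: d(A,EGLV)=33, d(EGLV,I)=161/4, d(EGLV,K)=153/4, d(EGLV,N)=45/2
4. join I+K (d=19) ⇒ IK; edges |I|=19/2, |K|=19/2
  updated: d(A,IK)=57, d(EGLV,IK)=157/4, d(IK,N)=75/2
5. join EGLV+N (d=45/2) ⇒ EGLNV; edges |EGLV|=25/12, |N|=45/4
  updated: d(A,EGLNV)=163/5, d(EGLNV,IK)=389/10
6. join A+EGLNV (d=163/5) ⇒ AEGLNV; edges |A|=163/10, |EGLNV|=101/20
  updated: d(AEGLNV,IK)=503/12
7. join AEGLNV+IK (d=503/12) ⇒ AEGIKLNV; edges |AEGLNV|=559/120, |IK|=275/24
final tree: ((A:163/10,((E:55/6,((G:2,V:2):1,L:3):37/6):25/12,N:45/4):101/20):559/120,(I:19/2,K:19/2):275/24)
total length: 1397/15

I,K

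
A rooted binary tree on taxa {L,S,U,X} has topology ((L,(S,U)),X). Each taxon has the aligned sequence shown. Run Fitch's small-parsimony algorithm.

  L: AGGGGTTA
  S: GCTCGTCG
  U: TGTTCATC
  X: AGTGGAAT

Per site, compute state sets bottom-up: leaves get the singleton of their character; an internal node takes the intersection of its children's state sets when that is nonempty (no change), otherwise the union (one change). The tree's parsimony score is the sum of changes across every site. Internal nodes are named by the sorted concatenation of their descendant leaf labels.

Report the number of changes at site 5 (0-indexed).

2

site 0, node SU: S={G} ∪ U={T} → {G,T} (+1)
site 0, node LSU: L={A} ∪ SU={G,T} → {A,G,T} (+1)
site 0, node LSUX: LSU={A,G,T} ∩ X={A} → {A} (+0)
site 1, node SU: S={C} ∪ U={G} → {C,G} (+1)
site 1, node LSU: L={G} ∩ SU={C,G} → {G} (+0)
site 1, node LSUX: LSU={G} ∩ X={G} → {G} (+0)
site 2, node SU: S={T} ∩ U={T} → {T} (+0)
site 2, node LSU: L={G} ∪ SU={T} → {G,T} (+1)
site 2, node LSUX: LSU={G,T} ∩ X={T} → {T} (+0)
site 3, node SU: S={C} ∪ U={T} → {C,T} (+1)
site 3, node LSU: L={G} ∪ SU={C,T} → {C,G,T} (+1)
site 3, node LSUX: LSU={C,G,T} ∩ X={G} → {G} (+0)
site 4, node SU: S={G} ∪ U={C} → {C,G} (+1)
site 4, node LSU: L={G} ∩ SU={C,G} → {G} (+0)
site 4, node LSUX: LSU={G} ∩ X={G} → {G} (+0)
site 5, node SU: S={T} ∪ U={A} → {A,T} (+1)
site 5, node LSU: L={T} ∩ SU={A,T} → {T} (+0)
site 5, node LSUX: LSU={T} ∪ X={A} → {A,T} (+1)
site 6, node SU: S={C} ∪ U={T} → {C,T} (+1)
site 6, node LSU: L={T} ∩ SU={C,T} → {T} (+0)
site 6, node LSUX: LSU={T} ∪ X={A} → {A,T} (+1)
site 7, node SU: S={G} ∪ U={C} → {C,G} (+1)
site 7, node LSU: L={A} ∪ SU={C,G} → {A,C,G} (+1)
site 7, node LSUX: LSU={A,C,G} ∪ X={T} → {A,C,G,T} (+1)
per-site changes: [2, 1, 1, 2, 1, 2, 2, 3]; total = 14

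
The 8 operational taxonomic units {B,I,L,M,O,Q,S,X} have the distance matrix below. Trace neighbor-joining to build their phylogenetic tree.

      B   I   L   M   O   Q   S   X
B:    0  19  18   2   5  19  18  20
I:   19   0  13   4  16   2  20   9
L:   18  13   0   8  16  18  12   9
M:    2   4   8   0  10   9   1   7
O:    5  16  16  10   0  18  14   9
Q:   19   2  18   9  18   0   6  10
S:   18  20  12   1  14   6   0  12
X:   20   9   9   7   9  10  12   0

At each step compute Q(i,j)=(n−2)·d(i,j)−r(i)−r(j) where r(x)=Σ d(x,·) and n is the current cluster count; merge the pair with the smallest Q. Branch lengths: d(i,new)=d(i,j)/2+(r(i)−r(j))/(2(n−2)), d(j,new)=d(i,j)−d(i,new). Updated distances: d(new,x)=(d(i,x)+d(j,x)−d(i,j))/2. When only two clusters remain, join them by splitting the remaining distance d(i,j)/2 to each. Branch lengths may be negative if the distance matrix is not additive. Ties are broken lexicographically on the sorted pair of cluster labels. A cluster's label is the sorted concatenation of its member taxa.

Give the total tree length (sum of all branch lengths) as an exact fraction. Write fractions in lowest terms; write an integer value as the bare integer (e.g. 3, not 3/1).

537/16

step 1: merge (B,O) at d=5, Q=-159; branch lengths B→43/12, O→17/12; new cluster BO
  updated: d(BO,I)=15, d(BO,L)=29/2, d(BO,M)=7/2, d(BO,Q)=16, d(BO,S)=27/2, d(BO,X)=12
step 2: merge (I,Q) at d=2, Q=-114; branch lengths I→6/5, Q→4/5; new cluster IQ
  updated: d(BO,IQ)=29/2, d(IQ,L)=29/2, d(IQ,M)=11/2, d(IQ,S)=12, d(IQ,X)=17/2
step 3: merge (M,S) at d=1, Q=-143/2; branch lengths M→-43/16, S→59/16; new cluster MS
  updated: d(BO,MS)=8, d(IQ,MS)=33/4, d(L,MS)=19/2, d(MS,X)=9
step 4: merge (BO,MS) at d=8, Q=-239/4; branch lengths BO→51/8, MS→13/8; new cluster BMOS
  updated: d(BMOS,IQ)=59/8, d(BMOS,L)=8, d(BMOS,X)=13/2
step 5: merge (BMOS,IQ) at d=59/8, Q=-75/2; branch lengths BMOS→25/16, IQ→93/16; new cluster BIMOQS
  updated: d(BIMOQS,L)=121/16, d(BIMOQS,X)=61/16
step 6: merge (BIMOQS,L) at d=121/16, Q=-163/8; branch lengths BIMOQS→19/16, L→51/8; new cluster BILMOQS
  updated: d(BILMOQS,X)=21/8
step 7: merge (BILMOQS,X) at d=21/8; branch lengths BILMOQS→21/16, X→21/16; new cluster BILMOQSX
final tree: (((((B:43/12,O:17/12):51/8,(M:-43/16,S:59/16):13/8):25/16,(I:6/5,Q:4/5):93/16):19/16,L:51/8):21/16,X:21/16)
total length: 537/16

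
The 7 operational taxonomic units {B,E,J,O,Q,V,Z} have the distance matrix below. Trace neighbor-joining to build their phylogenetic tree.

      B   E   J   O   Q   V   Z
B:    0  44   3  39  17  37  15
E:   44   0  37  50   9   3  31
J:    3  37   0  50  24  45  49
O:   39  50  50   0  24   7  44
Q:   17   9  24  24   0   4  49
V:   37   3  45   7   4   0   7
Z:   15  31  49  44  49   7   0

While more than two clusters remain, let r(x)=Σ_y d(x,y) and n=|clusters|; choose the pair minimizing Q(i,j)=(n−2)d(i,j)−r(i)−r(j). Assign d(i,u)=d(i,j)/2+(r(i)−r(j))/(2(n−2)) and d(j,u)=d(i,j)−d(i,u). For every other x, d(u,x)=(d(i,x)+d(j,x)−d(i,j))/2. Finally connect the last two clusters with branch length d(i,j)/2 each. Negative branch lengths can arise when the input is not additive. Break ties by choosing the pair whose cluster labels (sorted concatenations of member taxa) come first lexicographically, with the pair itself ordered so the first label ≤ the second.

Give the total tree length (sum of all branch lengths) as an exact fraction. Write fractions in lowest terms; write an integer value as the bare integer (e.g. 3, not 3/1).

iteration 1: select B,J (d=3, Q=-348); attach at lengths (-19/5, 34/5); label the merged cluster BJ
  updated: d(BJ,E)=39, d(BJ,O)=43, d(BJ,Q)=19, d(BJ,V)=79/2, d(BJ,Z)=61/2
iteration 2: select BJ,Z (d=61/2, Q=-421/2); attach at lengths (263/16, 225/16); label the merged cluster BJZ
  updated: d(BJZ,E)=79/4, d(BJZ,O)=113/4, d(BJZ,Q)=75/4, d(BJZ,V)=8
iteration 3: select E,Q (d=9, Q=-221/2); attach at lengths (53/6, 1/6); label the merged cluster EQ
  updated: d(BJZ,EQ)=59/4, d(EQ,O)=65/2, d(EQ,V)=-1
iteration 4: select BJZ,EQ (d=59/4, Q=-271/4); attach at lengths (137/16, 99/16); label the merged cluster BEJQZ
  updated: d(BEJQZ,O)=23, d(BEJQZ,V)=-31/8
iteration 5: select BEJQZ,O (d=23, Q=-209/8); attach at lengths (97/16, 271/16); label the merged cluster BEJOQZ
  updated: d(BEJOQZ,V)=-159/16
iteration 6: select BEJOQZ,V (d=-159/16); attach at lengths (-159/32, -159/32); label the merged cluster BEJOQVZ
final tree: (((((B:-19/5,J:34/5):263/16,Z:225/16):137/16,(E:53/6,Q:1/6):99/16):97/16,O:271/16):-159/32,V:-159/32)
total length: 1125/16

1125/16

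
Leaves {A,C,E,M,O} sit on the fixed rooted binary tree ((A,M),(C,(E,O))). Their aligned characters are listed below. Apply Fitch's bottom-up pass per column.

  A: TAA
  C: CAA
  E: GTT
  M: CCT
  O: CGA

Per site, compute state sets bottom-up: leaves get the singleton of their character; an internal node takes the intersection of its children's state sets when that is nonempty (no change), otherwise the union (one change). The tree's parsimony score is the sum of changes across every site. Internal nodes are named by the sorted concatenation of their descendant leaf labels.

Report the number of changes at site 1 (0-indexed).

site 0, node AM: A={T} ∪ M={C} → {C,T} (+1)
site 0, node EO: E={G} ∪ O={C} → {C,G} (+1)
site 0, node CEO: C={C} ∩ EO={C,G} → {C} (+0)
site 0, node ACEMO: AM={C,T} ∩ CEO={C} → {C} (+0)
site 1, node AM: A={A} ∪ M={C} → {A,C} (+1)
site 1, node EO: E={T} ∪ O={G} → {G,T} (+1)
site 1, node CEO: C={A} ∪ EO={G,T} → {A,G,T} (+1)
site 1, node ACEMO: AM={A,C} ∩ CEO={A,G,T} → {A} (+0)
site 2, node AM: A={A} ∪ M={T} → {A,T} (+1)
site 2, node EO: E={T} ∪ O={A} → {A,T} (+1)
site 2, node CEO: C={A} ∩ EO={A,T} → {A} (+0)
site 2, node ACEMO: AM={A,T} ∩ CEO={A} → {A} (+0)
per-site changes: [2, 3, 2]; total = 7

3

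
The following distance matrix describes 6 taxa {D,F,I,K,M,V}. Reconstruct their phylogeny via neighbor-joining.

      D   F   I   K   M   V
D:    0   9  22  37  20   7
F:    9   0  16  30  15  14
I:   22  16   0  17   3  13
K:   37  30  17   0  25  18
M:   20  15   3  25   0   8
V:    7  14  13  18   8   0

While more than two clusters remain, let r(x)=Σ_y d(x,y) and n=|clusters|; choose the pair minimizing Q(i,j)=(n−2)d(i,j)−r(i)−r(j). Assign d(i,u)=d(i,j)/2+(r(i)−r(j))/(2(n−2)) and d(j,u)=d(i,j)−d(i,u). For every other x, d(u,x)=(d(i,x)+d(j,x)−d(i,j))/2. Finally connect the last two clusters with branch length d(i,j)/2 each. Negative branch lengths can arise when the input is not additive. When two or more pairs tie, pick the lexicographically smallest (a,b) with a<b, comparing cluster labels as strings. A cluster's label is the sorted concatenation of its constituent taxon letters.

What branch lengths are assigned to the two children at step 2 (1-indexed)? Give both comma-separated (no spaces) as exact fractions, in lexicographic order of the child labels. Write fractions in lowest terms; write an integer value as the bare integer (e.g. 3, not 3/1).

1. join D+F (d=9, Q=-143) ⇒ DF; edges |D|=47/8, |F|=25/8
  updated: d(DF,I)=29/2, d(DF,K)=29, d(DF,M)=13, d(DF,V)=6
2. join DF+V (d=6, Q=-179/2) ⇒ DFV; edges |DF|=71/12, |V|=1/12
  updated: d(DFV,I)=43/4, d(DFV,K)=41/2, d(DFV,M)=15/2
3. join DFV+K (d=41/2, Q=-241/4) ⇒ DFKV; edges |DFV|=69/16, |K|=259/16
  updated: d(DFKV,I)=29/8, d(DFKV,M)=6
4. join DFKV+I (d=29/8, Q=-101/8) ⇒ DFIKV; edges |DFKV|=53/16, |I|=5/16
  updated: d(DFIKV,M)=43/16
5. join DFIKV+M (d=43/16) ⇒ DFIKMV; edges |DFIKV|=43/32, |M|=43/32
final tree: (((((D:47/8,F:25/8):71/12,V:1/12):69/16,K:259/16):53/16,I:5/16):43/32,M:43/32)
total length: 669/16

71/12,1/12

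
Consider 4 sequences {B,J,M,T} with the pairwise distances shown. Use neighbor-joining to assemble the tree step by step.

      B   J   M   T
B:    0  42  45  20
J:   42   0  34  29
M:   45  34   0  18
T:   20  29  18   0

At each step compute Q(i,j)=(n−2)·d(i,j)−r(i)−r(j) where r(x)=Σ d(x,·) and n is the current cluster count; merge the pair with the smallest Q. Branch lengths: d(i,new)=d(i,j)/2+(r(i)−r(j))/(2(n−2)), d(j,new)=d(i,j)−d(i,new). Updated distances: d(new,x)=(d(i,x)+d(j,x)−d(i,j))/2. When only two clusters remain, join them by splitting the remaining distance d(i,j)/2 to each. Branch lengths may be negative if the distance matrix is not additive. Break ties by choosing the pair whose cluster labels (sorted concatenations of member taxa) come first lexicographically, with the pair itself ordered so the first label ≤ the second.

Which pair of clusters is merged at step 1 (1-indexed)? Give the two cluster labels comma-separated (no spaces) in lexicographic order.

B,T

1. join B+T (d=20, Q=-134) ⇒ BT; edges |B|=20, |T|=0
  updated: d(BT,J)=51/2, d(BT,M)=43/2
2. join BT+J (d=51/2, Q=-81) ⇒ BJT; edges |BT|=13/2, |J|=19
  updated: d(BJT,M)=15
3. join BJT+M (d=15) ⇒ BJMT; edges |BJT|=15/2, |M|=15/2
final tree: (((B:20,T:0):13/2,J:19):15/2,M:15/2)
total length: 121/2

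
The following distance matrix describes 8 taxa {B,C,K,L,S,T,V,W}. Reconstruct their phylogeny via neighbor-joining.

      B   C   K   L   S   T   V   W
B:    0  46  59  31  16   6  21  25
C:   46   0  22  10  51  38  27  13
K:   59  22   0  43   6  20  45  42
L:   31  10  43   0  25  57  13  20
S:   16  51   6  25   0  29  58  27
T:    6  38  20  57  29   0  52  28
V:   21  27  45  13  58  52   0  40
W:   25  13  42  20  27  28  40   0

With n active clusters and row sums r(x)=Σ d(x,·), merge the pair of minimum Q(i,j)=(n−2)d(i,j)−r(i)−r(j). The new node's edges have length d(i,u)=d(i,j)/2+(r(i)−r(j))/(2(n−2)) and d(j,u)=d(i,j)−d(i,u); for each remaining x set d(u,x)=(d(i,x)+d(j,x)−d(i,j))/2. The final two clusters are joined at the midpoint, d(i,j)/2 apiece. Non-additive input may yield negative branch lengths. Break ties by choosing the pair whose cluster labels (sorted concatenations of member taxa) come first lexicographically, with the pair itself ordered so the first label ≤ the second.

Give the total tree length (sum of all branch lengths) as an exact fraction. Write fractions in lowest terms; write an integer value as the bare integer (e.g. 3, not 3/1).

1335/16

1. join K+S (d=6, Q=-413) ⇒ KS; edges |K|=61/12, |S|=11/12
  updated: d(B,KS)=69/2, d(C,KS)=67/2, d(KS,L)=31, d(KS,T)=43/2, d(KS,V)=97/2, d(KS,W)=63/2
2. join B+T (d=6, Q=-336) ⇒ BT; edges |B|=-9/10, |T|=69/10
  updated: d(BT,C)=39, d(BT,KS)=25, d(BT,L)=41, d(BT,V)=67/2, d(BT,W)=47/2
3. join BT+KS (d=25, Q=-463/2) ⇒ BKST; edges |BT|=185/16, |KS|=215/16
  updated: d(BKST,C)=95/4, d(BKST,L)=47/2, d(BKST,V)=57/2, d(BKST,W)=15
4. join L+V (d=13, Q=-136) ⇒ LV; edges |L|=-1/2, |V|=27/2
  updated: d(BKST,LV)=39/2, d(C,LV)=12, d(LV,W)=47/2
5. join BKST+W (d=15, Q=-319/4) ⇒ BKSTW; edges |BKST|=147/16, |W|=93/16
  updated: d(BKSTW,C)=87/8, d(BKSTW,LV)=14
6. join BKSTW+C (d=87/8, Q=-295/8) ⇒ BCKSTW; edges |BKSTW|=103/16, |C|=71/16
  updated: d(BCKSTW,LV)=121/16
7. join BCKSTW+LV (d=121/16) ⇒ BCKLSTVW; edges |BCKSTW|=121/32, |LV|=121/32
final tree: (((((B:-9/10,T:69/10):185/16,(K:61/12,S:11/12):215/16):147/16,W:93/16):103/16,C:71/16):121/32,(L:-1/2,V:27/2):121/32)
total length: 1335/16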